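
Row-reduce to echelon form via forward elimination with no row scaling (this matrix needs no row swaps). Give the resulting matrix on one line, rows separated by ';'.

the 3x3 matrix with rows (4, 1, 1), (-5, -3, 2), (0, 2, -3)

REF = [4 1 1; 0 -7/4 13/4; 0 0 5/7]

Forward elimination:
R2 <- R2 - (-5/4)*R1:  [    0  -7/4  13/4 ]
R3 <- R3 - (-8/7)*R2:  [   0    0  5/7 ]
Row echelon form:
[ 4     1     1 ]
[ 0  -7/4  13/4 ]
[ 0     0   5/7 ]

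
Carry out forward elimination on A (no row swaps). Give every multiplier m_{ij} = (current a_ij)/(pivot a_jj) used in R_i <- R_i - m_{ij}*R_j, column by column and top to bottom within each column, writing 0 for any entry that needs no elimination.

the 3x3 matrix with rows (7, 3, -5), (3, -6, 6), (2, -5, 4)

Forward elimination:
R2 <- R2 - (3/7)*R1:  [     0  -51/7   57/7 ]
R3 <- R3 - (2/7)*R1:  [     0  -41/7   38/7 ]
R3 <- R3 - (41/51)*R2:  [      0       0  -19/17 ]
Multipliers (in order of application): m_{21} = 3/7, m_{31} = 2/7, m_{32} = 41/51

multipliers: 3/7, 2/7, 41/51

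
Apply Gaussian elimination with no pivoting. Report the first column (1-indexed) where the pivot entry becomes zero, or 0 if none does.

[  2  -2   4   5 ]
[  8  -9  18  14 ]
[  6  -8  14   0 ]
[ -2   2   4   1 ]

first zero-pivot column = 0

Naive forward elimination:
R2 <- R2 - (4)*R1:  [  0  -1   2  -6 ]
R3 <- R3 - (3)*R1:  [   0   -2    2  -15 ]
R4 <- R4 - (-1)*R1:  [ 0  0  8  6 ]
R3 <- R3 - (2)*R2:  [  0   0  -2  -3 ]
R4 <- R4 - (-4)*R3:  [  0   0   0  -6 ]
All pivots nonzero; naive elimination completes without hitting a zero pivot.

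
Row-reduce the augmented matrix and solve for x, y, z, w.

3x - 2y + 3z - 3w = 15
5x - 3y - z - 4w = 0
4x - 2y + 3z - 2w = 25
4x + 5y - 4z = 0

Forward elimination on [A|b]:
R2 <- R2 - (5/3)*R1:  [   0  1/3   -6    1  -25 ]
R3 <- R3 - (4/3)*R1:  [   0  2/3   -1    2    5 ]
R4 <- R4 - (4/3)*R1:  [    0  23/3    -8     4   -20 ]
R3 <- R3 - (2)*R2:  [  0   0  11   0  55 ]
R4 <- R4 - (23)*R2:  [   0    0  130  -19  555 ]
R4 <- R4 - (130/11)*R3:  [   0    0    0  -19  -95 ]
Row echelon form:
[ 3   -2   3   -3  |   15 ]
[ 0  1/3  -6    1  |  -25 ]
[ 0    0  11    0  |   55 ]
[ 0    0   0  -19  |  -95 ]
Back-substitution:
w = (-95) / -19 = 5
z = (55) / 11 = 5
y = (-25 - (-6)*(5) - (1)*(5)) / (1/3) = 0
x = (15 - (-2)*(0) - (3)*(5) - (-3)*(5)) / 3 = 5

(5, 0, 5, 5)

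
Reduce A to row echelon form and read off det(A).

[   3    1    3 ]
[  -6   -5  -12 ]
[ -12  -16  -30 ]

det(A) = -54

Forward elimination:
R2 <- R2 - (-2)*R1:  [  0  -3  -6 ]
R3 <- R3 - (-4)*R1:  [   0  -12  -18 ]
R3 <- R3 - (4)*R2:  [ 0  0  6 ]
Upper-triangular form:
[ 3   1   3 ]
[ 0  -3  -6 ]
[ 0   0   6 ]
det(A) = (-1)^0 * (3) * (-3) * (6) = -54  (0 row swaps -> sign +1)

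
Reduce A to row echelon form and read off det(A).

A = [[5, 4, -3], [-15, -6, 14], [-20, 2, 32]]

det(A) = 150

Forward elimination:
R2 <- R2 - (-3)*R1:  [ 0  6  5 ]
R3 <- R3 - (-4)*R1:  [  0  18  20 ]
R3 <- R3 - (3)*R2:  [ 0  0  5 ]
Upper-triangular form:
[ 5  4  -3 ]
[ 0  6   5 ]
[ 0  0   5 ]
det(A) = (-1)^0 * (5) * (6) * (5) = 150  (0 row swaps -> sign +1)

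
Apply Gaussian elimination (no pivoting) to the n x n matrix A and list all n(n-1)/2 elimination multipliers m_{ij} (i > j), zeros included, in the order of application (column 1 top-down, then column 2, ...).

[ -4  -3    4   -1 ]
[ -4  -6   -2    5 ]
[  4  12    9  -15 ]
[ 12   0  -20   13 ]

Forward elimination:
R2 <- R2 - (1)*R1:  [  0  -3  -6   6 ]
R3 <- R3 - (-1)*R1:  [   0    9   13  -16 ]
R4 <- R4 - (-3)*R1:  [  0  -9  -8  10 ]
R3 <- R3 - (-3)*R2:  [  0   0  -5   2 ]
R4 <- R4 - (3)*R2:  [  0   0  10  -8 ]
R4 <- R4 - (-2)*R3:  [  0   0   0  -4 ]
Multipliers (in order of application): m_{21} = 1, m_{31} = -1, m_{41} = -3, m_{32} = -3, m_{42} = 3, m_{43} = -2

multipliers: 1, -1, -3, -3, 3, -2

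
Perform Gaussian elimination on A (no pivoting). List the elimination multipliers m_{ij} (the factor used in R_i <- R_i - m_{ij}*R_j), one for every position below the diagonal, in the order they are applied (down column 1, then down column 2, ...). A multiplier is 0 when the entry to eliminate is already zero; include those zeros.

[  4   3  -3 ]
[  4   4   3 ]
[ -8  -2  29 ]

Forward elimination:
R2 <- R2 - (1)*R1:  [ 0  1  6 ]
R3 <- R3 - (-2)*R1:  [  0   4  23 ]
R3 <- R3 - (4)*R2:  [  0   0  -1 ]
Multipliers (in order of application): m_{21} = 1, m_{31} = -2, m_{32} = 4

multipliers: 1, -2, 4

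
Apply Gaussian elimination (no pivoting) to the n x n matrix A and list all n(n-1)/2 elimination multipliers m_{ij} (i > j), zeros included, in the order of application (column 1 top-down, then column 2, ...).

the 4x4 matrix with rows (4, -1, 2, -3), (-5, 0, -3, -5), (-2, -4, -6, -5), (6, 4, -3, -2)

Forward elimination:
R2 <- R2 - (-5/4)*R1:  [     0   -5/4   -1/2  -35/4 ]
R3 <- R3 - (-1/2)*R1:  [     0   -9/2     -5  -13/2 ]
R4 <- R4 - (3/2)*R1:  [    0  11/2    -6   5/2 ]
R3 <- R3 - (18/5)*R2:  [     0      0  -16/5     25 ]
R4 <- R4 - (-22/5)*R2:  [     0      0  -41/5    -36 ]
R4 <- R4 - (41/16)*R3:  [        0         0         0  -1601/16 ]
Multipliers (in order of application): m_{21} = -5/4, m_{31} = -1/2, m_{41} = 3/2, m_{32} = 18/5, m_{42} = -22/5, m_{43} = 41/16

multipliers: -5/4, -1/2, 3/2, 18/5, -22/5, 41/16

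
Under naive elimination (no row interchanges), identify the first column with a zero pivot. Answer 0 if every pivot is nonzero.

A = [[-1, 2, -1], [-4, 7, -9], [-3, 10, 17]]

first zero-pivot column = 3

Naive forward elimination:
R2 <- R2 - (4)*R1:  [  0  -1  -5 ]
R3 <- R3 - (3)*R1:  [  0   4  20 ]
R3 <- R3 - (-4)*R2:  [ 0  0  0 ]
Matrix at this point:
[ -1   2  -1 ]
[  0  -1  -5 ]
[  0   0   0 ]
Pivot entry (3,3) in the last row is zero and there are no rows below to swap with -> zero pivot in column 3 (A is singular).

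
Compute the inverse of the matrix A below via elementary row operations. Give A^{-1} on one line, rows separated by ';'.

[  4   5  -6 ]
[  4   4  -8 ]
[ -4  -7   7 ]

Gauss-Jordan on [A | I]:
R1 <- (1/4)*R1:  [    1   5/4  -3/2  |   1/4     0     0 ]
R2 <- R2 - (4)*R1:  [  0  -1  -2  |  -1   1   0 ]
R3 <- R3 - (-4)*R1:  [  0  -2   1  |   1   0   1 ]
R2 <- (1/-1)*R2:  [  0   1   2  |   1  -1   0 ]
R1 <- R1 - (5/4)*R2:  [   1    0   -4  |   -1  5/4    0 ]
R3 <- R3 - (-2)*R2:  [  0   0   5  |   3  -2   1 ]
R3 <- (1/5)*R3:  [    0     0     1  |   3/5  -2/5   1/5 ]
R1 <- R1 - (-4)*R3:  [     1      0      0  |    7/5  -7/20    4/5 ]
R2 <- R2 - (2)*R3:  [    0     1     0  |  -1/5  -1/5  -2/5 ]
Right block of [I | A^{-1}] is the inverse:
[  7/5  -7/20   4/5 ]
[ -1/5   -1/5  -2/5 ]
[  3/5   -2/5   1/5 ]

inverse = [7/5 -7/20 4/5; -1/5 -1/5 -2/5; 3/5 -2/5 1/5]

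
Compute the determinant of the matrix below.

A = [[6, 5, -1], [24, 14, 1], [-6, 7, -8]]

det(A) = -36

Forward elimination:
R2 <- R2 - (4)*R1:  [  0  -6   5 ]
R3 <- R3 - (-1)*R1:  [  0  12  -9 ]
R3 <- R3 - (-2)*R2:  [ 0  0  1 ]
Upper-triangular form:
[ 6   5  -1 ]
[ 0  -6   5 ]
[ 0   0   1 ]
det(A) = (-1)^0 * (6) * (-6) * (1) = -36  (0 row swaps -> sign +1)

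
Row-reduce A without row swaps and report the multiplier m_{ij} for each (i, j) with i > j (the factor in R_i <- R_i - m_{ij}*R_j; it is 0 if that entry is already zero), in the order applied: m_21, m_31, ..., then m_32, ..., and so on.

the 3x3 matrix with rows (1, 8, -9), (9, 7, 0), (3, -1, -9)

Forward elimination:
R2 <- R2 - (9)*R1:  [   0  -65   81 ]
R3 <- R3 - (3)*R1:  [   0  -25   18 ]
R3 <- R3 - (5/13)*R2:  [       0        0  -171/13 ]
Multipliers (in order of application): m_{21} = 9, m_{31} = 3, m_{32} = 5/13

multipliers: 9, 3, 5/13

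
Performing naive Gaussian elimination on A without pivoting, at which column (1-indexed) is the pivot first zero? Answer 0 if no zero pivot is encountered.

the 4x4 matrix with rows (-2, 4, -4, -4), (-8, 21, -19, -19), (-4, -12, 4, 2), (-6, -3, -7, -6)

first zero-pivot column = 3

Naive forward elimination:
R2 <- R2 - (4)*R1:  [  0   5  -3  -3 ]
R3 <- R3 - (2)*R1:  [   0  -20   12   10 ]
R4 <- R4 - (3)*R1:  [   0  -15    5    6 ]
R3 <- R3 - (-4)*R2:  [  0   0   0  -2 ]
R4 <- R4 - (-3)*R2:  [  0   0  -4  -3 ]
Matrix at this point:
[ -2  4  -4  -4 ]
[  0  5  -3  -3 ]
[  0  0   0  -2 ]
[  0  0  -4  -3 ]
Pivot entry (3,3) is zero but row 4 has -4 in column 3 -> naive elimination stops; a row interchange (e.g. R3 <-> R4) would be required here.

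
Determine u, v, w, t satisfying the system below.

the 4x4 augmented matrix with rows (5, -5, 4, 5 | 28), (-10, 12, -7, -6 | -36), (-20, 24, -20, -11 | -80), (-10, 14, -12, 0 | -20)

(1, 1, 2, 4)

Forward elimination on [A|b]:
R2 <- R2 - (-2)*R1:  [  0   2   1   4  20 ]
R3 <- R3 - (-4)*R1:  [  0   4  -4   9  32 ]
R4 <- R4 - (-2)*R1:  [  0   4  -4  10  36 ]
R3 <- R3 - (2)*R2:  [  0   0  -6   1  -8 ]
R4 <- R4 - (2)*R2:  [  0   0  -6   2  -4 ]
R4 <- R4 - (1)*R3:  [ 0  0  0  1  4 ]
Row echelon form:
[ 5  -5   4  5  |  28 ]
[ 0   2   1  4  |  20 ]
[ 0   0  -6  1  |  -8 ]
[ 0   0   0  1  |   4 ]
Back-substitution:
t = (4) / 1 = 4
w = (-8 - (1)*(4)) / -6 = 2
v = (20 - (1)*(2) - (4)*(4)) / 2 = 1
u = (28 - (-5)*(1) - (4)*(2) - (5)*(4)) / 5 = 1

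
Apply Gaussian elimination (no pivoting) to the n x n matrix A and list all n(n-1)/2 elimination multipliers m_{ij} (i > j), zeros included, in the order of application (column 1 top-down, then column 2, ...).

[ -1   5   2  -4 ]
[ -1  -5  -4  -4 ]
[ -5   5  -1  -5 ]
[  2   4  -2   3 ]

Forward elimination:
R2 <- R2 - (1)*R1:  [   0  -10   -6    0 ]
R3 <- R3 - (5)*R1:  [   0  -20  -11   15 ]
R4 <- R4 - (-2)*R1:  [  0  14   2  -5 ]
R3 <- R3 - (2)*R2:  [  0   0   1  15 ]
R4 <- R4 - (-7/5)*R2:  [     0      0  -32/5     -5 ]
R4 <- R4 - (-32/5)*R3:  [  0   0   0  91 ]
Multipliers (in order of application): m_{21} = 1, m_{31} = 5, m_{41} = -2, m_{32} = 2, m_{42} = -7/5, m_{43} = -32/5

multipliers: 1, 5, -2, 2, -7/5, -32/5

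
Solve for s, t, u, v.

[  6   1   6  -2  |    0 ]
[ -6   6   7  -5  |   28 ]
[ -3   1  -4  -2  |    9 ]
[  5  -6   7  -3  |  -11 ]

Forward elimination on [A|b]:
R2 <- R2 - (-1)*R1:  [  0   7  13  -7  28 ]
R3 <- R3 - (-1/2)*R1:  [   0  3/2   -1   -3    9 ]
R4 <- R4 - (5/6)*R1:  [     0  -41/6      2   -4/3    -11 ]
R3 <- R3 - (3/14)*R2:  [      0       0  -53/14    -3/2       3 ]
R4 <- R4 - (-41/42)*R2:  [      0       0  617/42   -49/6    49/3 ]
R4 <- R4 - (-617/159)*R3:  [         0          0          0  -2224/159   4448/159 ]
Row echelon form:
[ 6  1       6         -2  |         0 ]
[ 0  7      13         -7  |        28 ]
[ 0  0  -53/14       -3/2  |         3 ]
[ 0  0       0  -2224/159  |  4448/159 ]
Back-substitution:
v = (4448/159) / (-2224/159) = -2
u = (3 - (-3/2)*(-2)) / (-53/14) = 0
t = (28 - (13)*(0) - (-7)*(-2)) / 7 = 2
s = (0 - (1)*(2) - (6)*(0) - (-2)*(-2)) / 6 = -1

(-1, 2, 0, -2)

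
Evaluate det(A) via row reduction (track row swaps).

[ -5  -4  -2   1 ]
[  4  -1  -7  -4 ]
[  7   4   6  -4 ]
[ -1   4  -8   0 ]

Forward elimination:
R2 <- R2 - (-4/5)*R1:  [     0  -21/5  -43/5  -16/5 ]
R3 <- R3 - (-7/5)*R1:  [     0   -8/5   16/5  -13/5 ]
R4 <- R4 - (1/5)*R1:  [     0   24/5  -38/5   -1/5 ]
R3 <- R3 - (8/21)*R2:  [      0       0  136/21  -29/21 ]
R4 <- R4 - (-8/7)*R2:  [      0       0  -122/7   -27/7 ]
R4 <- R4 - (-183/68)*R3:  [       0        0        0  -515/68 ]
Upper-triangular form:
[ -5     -4      -2        1 ]
[  0  -21/5   -43/5    -16/5 ]
[  0      0  136/21   -29/21 ]
[  0      0       0  -515/68 ]
det(A) = (-1)^0 * (-5) * (-21/5) * (136/21) * (-515/68) = -1030  (0 row swaps -> sign +1)

det(A) = -1030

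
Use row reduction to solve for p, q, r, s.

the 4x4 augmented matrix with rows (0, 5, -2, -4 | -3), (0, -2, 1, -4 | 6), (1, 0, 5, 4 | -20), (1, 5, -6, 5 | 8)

(4, -3, -4, -1)

Forward elimination on [A|b]:
R1 <-> R3   (pivot in column 1 was zero)
[ 1   0   5   4  -20 ]
[ 0  -2   1  -4    6 ]
[ 0   5  -2  -4   -3 ]
[ 1   5  -6   5    8 ]
R4 <- R4 - (1)*R1:  [   0    5  -11    1   28 ]
R3 <- R3 - (-5/2)*R2:  [   0    0  1/2  -14   12 ]
R4 <- R4 - (-5/2)*R2:  [     0      0  -17/2     -9     43 ]
R4 <- R4 - (-17)*R3:  [    0     0     0  -247   247 ]
Row echelon form:
[ 1   0    5     4  |  -20 ]
[ 0  -2    1    -4  |    6 ]
[ 0   0  1/2   -14  |   12 ]
[ 0   0    0  -247  |  247 ]
Back-substitution:
s = (247) / -247 = -1
r = (12 - (-14)*(-1)) / (1/2) = -4
q = (6 - (1)*(-4) - (-4)*(-1)) / -2 = -3
p = (-20 - (5)*(-4) - (4)*(-1)) / 1 = 4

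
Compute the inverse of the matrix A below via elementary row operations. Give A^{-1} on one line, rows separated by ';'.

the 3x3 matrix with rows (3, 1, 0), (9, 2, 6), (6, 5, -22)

Gauss-Jordan on [A | I]:
R1 <- (1/3)*R1:  [   1  1/3    0  |  1/3    0    0 ]
R2 <- R2 - (9)*R1:  [  0  -1   6  |  -3   1   0 ]
R3 <- R3 - (6)*R1:  [   0    3  -22  |   -2    0    1 ]
R2 <- (1/-1)*R2:  [  0   1  -6  |   3  -1   0 ]
R1 <- R1 - (1/3)*R2:  [    1     0     2  |  -2/3   1/3     0 ]
R3 <- R3 - (3)*R2:  [   0    0   -4  |  -11    3    1 ]
R3 <- (1/-4)*R3:  [    0     0     1  |  11/4  -3/4  -1/4 ]
R1 <- R1 - (2)*R3:  [     1      0      0  |  -37/6   11/6    1/2 ]
R2 <- R2 - (-6)*R3:  [     0      1      0  |   39/2  -11/2   -3/2 ]
Right block of [I | A^{-1}] is the inverse:
[ -37/6   11/6   1/2 ]
[  39/2  -11/2  -3/2 ]
[  11/4   -3/4  -1/4 ]

inverse = [-37/6 11/6 1/2; 39/2 -11/2 -3/2; 11/4 -3/4 -1/4]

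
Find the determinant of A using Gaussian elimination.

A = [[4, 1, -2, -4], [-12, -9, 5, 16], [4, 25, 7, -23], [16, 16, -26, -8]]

det(A) = -480

Forward elimination:
R2 <- R2 - (-3)*R1:  [  0  -6  -1   4 ]
R3 <- R3 - (1)*R1:  [   0   24    9  -19 ]
R4 <- R4 - (4)*R1:  [   0   12  -18    8 ]
R3 <- R3 - (-4)*R2:  [  0   0   5  -3 ]
R4 <- R4 - (-2)*R2:  [   0    0  -20   16 ]
R4 <- R4 - (-4)*R3:  [ 0  0  0  4 ]
Upper-triangular form:
[ 4   1  -2  -4 ]
[ 0  -6  -1   4 ]
[ 0   0   5  -3 ]
[ 0   0   0   4 ]
det(A) = (-1)^0 * (4) * (-6) * (5) * (4) = -480  (0 row swaps -> sign +1)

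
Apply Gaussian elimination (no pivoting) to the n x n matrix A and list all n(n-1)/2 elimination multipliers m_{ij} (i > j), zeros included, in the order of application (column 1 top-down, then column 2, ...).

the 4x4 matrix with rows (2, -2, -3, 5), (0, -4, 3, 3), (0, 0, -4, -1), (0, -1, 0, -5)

Forward elimination:
R2: entry in column 1 is already 0 -> m_{21} = 0 (no row operation needed)
R3: entry in column 1 is already 0 -> m_{31} = 0 (no row operation needed)
R4: entry in column 1 is already 0 -> m_{41} = 0 (no row operation needed)
R3: entry in column 2 is already 0 -> m_{32} = 0 (no row operation needed)
R4 <- R4 - (1/4)*R2:  [     0      0   -3/4  -23/4 ]
R4 <- R4 - (3/16)*R3:  [      0       0       0  -89/16 ]
Multipliers (in order of application): m_{21} = 0, m_{31} = 0, m_{41} = 0, m_{32} = 0, m_{42} = 1/4, m_{43} = 3/16

multipliers: 0, 0, 0, 0, 1/4, 3/16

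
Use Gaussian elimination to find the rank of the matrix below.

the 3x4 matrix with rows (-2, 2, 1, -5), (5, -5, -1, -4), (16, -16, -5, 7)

Row reduction:
R2 <- R2 - (-5/2)*R1:  [     0      0    3/2  -33/2 ]
R3 <- R3 - (-8)*R1:  [   0    0    3  -33 ]
R3 <- R3 - (2)*R2:  [ 0  0  0  0 ]
Row echelon form:
[ -2  2    1     -5 ]
[  0  0  3/2  -33/2 ]
[  0  0    0      0 ]
Nonzero rows / pivot columns: 2

rank(A) = 2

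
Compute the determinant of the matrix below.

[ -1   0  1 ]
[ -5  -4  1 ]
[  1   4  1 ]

Forward elimination:
R2 <- R2 - (5)*R1:  [  0  -4  -4 ]
R3 <- R3 - (-1)*R1:  [ 0  4  2 ]
R3 <- R3 - (-1)*R2:  [  0   0  -2 ]
Upper-triangular form:
[ -1   0   1 ]
[  0  -4  -4 ]
[  0   0  -2 ]
det(A) = (-1)^0 * (-1) * (-4) * (-2) = -8  (0 row swaps -> sign +1)

det(A) = -8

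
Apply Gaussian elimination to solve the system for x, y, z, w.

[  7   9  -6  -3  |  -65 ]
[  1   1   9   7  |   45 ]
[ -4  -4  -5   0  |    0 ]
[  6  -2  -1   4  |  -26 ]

Forward elimination on [A|b]:
R2 <- R2 - (1/7)*R1:  [     0   -2/7   69/7   52/7  380/7 ]
R3 <- R3 - (-4/7)*R1:  [      0     8/7   -59/7   -12/7  -260/7 ]
R4 <- R4 - (6/7)*R1:  [     0  -68/7   29/7   46/7  208/7 ]
R3 <- R3 - (-4)*R2:  [   0    0   31   28  180 ]
R4 <- R4 - (34)*R2:  [     0      0   -331   -246  -1816 ]
R4 <- R4 - (-331/31)*R3:  [       0        0        0  1642/31  3284/31 ]
Row echelon form:
[ 7     9    -6       -3  |      -65 ]
[ 0  -2/7  69/7     52/7  |    380/7 ]
[ 0     0    31       28  |      180 ]
[ 0     0     0  1642/31  |  3284/31 ]
Back-substitution:
w = (3284/31) / (1642/31) = 2
z = (180 - (28)*(2)) / 31 = 4
y = (380/7 - (69/7)*(4) - (52/7)*(2)) / (-2/7) = 0
x = (-65 - (9)*(0) - (-6)*(4) - (-3)*(2)) / 7 = -5

(-5, 0, 4, 2)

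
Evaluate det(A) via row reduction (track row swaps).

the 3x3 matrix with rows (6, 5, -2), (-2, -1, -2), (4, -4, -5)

Forward elimination:
R2 <- R2 - (-1/3)*R1:  [    0   2/3  -8/3 ]
R3 <- R3 - (2/3)*R1:  [     0  -22/3  -11/3 ]
R3 <- R3 - (-11)*R2:  [   0    0  -33 ]
Upper-triangular form:
[ 6    5    -2 ]
[ 0  2/3  -8/3 ]
[ 0    0   -33 ]
det(A) = (-1)^0 * (6) * (2/3) * (-33) = -132  (0 row swaps -> sign +1)

det(A) = -132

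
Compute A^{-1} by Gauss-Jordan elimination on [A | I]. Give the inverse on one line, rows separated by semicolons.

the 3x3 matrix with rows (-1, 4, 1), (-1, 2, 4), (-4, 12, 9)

inverse = [15 12 -7; 7/2 5/2 -3/2; 2 2 -1]

Gauss-Jordan on [A | I]:
R1 <- (1/-1)*R1:  [  1  -4  -1  |  -1   0   0 ]
R2 <- R2 - (-1)*R1:  [  0  -2   3  |  -1   1   0 ]
R3 <- R3 - (-4)*R1:  [  0  -4   5  |  -4   0   1 ]
R2 <- (1/-2)*R2:  [    0     1  -3/2  |   1/2  -1/2     0 ]
R1 <- R1 - (-4)*R2:  [  1   0  -7  |   1  -2   0 ]
R3 <- R3 - (-4)*R2:  [  0   0  -1  |  -2  -2   1 ]
R3 <- (1/-1)*R3:  [  0   0   1  |   2   2  -1 ]
R1 <- R1 - (-7)*R3:  [  1   0   0  |  15  12  -7 ]
R2 <- R2 - (-3/2)*R3:  [    0     1     0  |   7/2   5/2  -3/2 ]
Right block of [I | A^{-1}] is the inverse:
[  15   12    -7 ]
[ 7/2  5/2  -3/2 ]
[   2    2    -1 ]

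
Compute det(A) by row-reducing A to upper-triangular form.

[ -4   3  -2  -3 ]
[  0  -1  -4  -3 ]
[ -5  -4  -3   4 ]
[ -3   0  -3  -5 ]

det(A) = -442

Forward elimination:
R3 <- R3 - (5/4)*R1:  [     0  -31/4   -1/2   31/4 ]
R4 <- R4 - (3/4)*R1:  [     0   -9/4   -3/2  -11/4 ]
R3 <- R3 - (31/4)*R2:  [    0     0  61/2    31 ]
R4 <- R4 - (9/4)*R2:  [    0     0  15/2     4 ]
R4 <- R4 - (15/61)*R3:  [       0        0        0  -221/61 ]
Upper-triangular form:
[ -4   3    -2       -3 ]
[  0  -1    -4       -3 ]
[  0   0  61/2       31 ]
[  0   0     0  -221/61 ]
det(A) = (-1)^0 * (-4) * (-1) * (61/2) * (-221/61) = -442  (0 row swaps -> sign +1)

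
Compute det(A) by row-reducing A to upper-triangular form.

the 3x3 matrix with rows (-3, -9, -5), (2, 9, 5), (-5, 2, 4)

det(A) = -26

Forward elimination:
R2 <- R2 - (-2/3)*R1:  [   0    3  5/3 ]
R3 <- R3 - (5/3)*R1:  [    0    17  37/3 ]
R3 <- R3 - (17/3)*R2:  [    0     0  26/9 ]
Upper-triangular form:
[ -3  -9    -5 ]
[  0   3   5/3 ]
[  0   0  26/9 ]
det(A) = (-1)^0 * (-3) * (3) * (26/9) = -26  (0 row swaps -> sign +1)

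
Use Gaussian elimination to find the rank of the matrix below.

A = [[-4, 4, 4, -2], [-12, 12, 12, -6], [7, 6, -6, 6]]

rank(A) = 2

Row reduction:
R2 <- R2 - (3)*R1:  [ 0  0  0  0 ]
R3 <- R3 - (-7/4)*R1:  [   0   13    1  5/2 ]
R2 <-> R3   (pivot in column 2 was zero)
[ -4   4  4   -2 ]
[  0  13  1  5/2 ]
[  0   0  0    0 ]
Row echelon form:
[ -4   4  4   -2 ]
[  0  13  1  5/2 ]
[  0   0  0    0 ]
Nonzero rows / pivot columns: 2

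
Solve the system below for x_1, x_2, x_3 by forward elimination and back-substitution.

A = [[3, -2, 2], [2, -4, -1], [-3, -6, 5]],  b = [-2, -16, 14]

(-2, 2, 4)

Forward elimination on [A|b]:
R2 <- R2 - (2/3)*R1:  [     0   -8/3   -7/3  -44/3 ]
R3 <- R3 - (-1)*R1:  [  0  -8   7  12 ]
R3 <- R3 - (3)*R2:  [  0   0  14  56 ]
Row echelon form:
[ 3    -2     2  |     -2 ]
[ 0  -8/3  -7/3  |  -44/3 ]
[ 0     0    14  |     56 ]
Back-substitution:
x_3 = (56) / 14 = 4
x_2 = (-44/3 - (-7/3)*(4)) / (-8/3) = 2
x_1 = (-2 - (-2)*(2) - (2)*(4)) / 3 = -2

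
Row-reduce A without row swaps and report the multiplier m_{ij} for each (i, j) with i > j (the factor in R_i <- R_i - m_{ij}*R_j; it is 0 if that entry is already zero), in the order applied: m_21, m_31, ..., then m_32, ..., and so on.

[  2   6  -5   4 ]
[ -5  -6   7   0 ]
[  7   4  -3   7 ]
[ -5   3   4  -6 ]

multipliers: -5/2, 7/2, -5/2, -17/9, 2, 45/74

Forward elimination:
R2 <- R2 - (-5/2)*R1:  [     0      9  -11/2     10 ]
R3 <- R3 - (7/2)*R1:  [    0   -17  29/2    -7 ]
R4 <- R4 - (-5/2)*R1:  [     0     18  -17/2      4 ]
R3 <- R3 - (-17/9)*R2:  [     0      0   37/9  107/9 ]
R4 <- R4 - (2)*R2:  [   0    0  5/2  -16 ]
R4 <- R4 - (45/74)*R3:  [        0         0         0  -1719/74 ]
Multipliers (in order of application): m_{21} = -5/2, m_{31} = 7/2, m_{41} = -5/2, m_{32} = -17/9, m_{42} = 2, m_{43} = 45/74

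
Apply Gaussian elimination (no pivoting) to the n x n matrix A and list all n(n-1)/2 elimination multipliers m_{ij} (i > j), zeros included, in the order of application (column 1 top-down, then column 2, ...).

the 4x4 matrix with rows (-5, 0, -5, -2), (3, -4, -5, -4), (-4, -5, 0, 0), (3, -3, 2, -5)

multipliers: -3/5, 4/5, -3/5, 5/4, 3/4, 5/14

Forward elimination:
R2 <- R2 - (-3/5)*R1:  [     0     -4     -8  -26/5 ]
R3 <- R3 - (4/5)*R1:  [   0   -5    4  8/5 ]
R4 <- R4 - (-3/5)*R1:  [     0     -3     -1  -31/5 ]
R3 <- R3 - (5/4)*R2:  [     0      0     14  81/10 ]
R4 <- R4 - (3/4)*R2:  [      0       0       5  -23/10 ]
R4 <- R4 - (5/14)*R3:  [        0         0         0  -727/140 ]
Multipliers (in order of application): m_{21} = -3/5, m_{31} = 4/5, m_{41} = -3/5, m_{32} = 5/4, m_{42} = 3/4, m_{43} = 5/14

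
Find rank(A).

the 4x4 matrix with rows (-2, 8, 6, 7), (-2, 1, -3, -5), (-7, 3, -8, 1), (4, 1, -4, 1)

rank(A) = 4

Row reduction:
R2 <- R2 - (1)*R1:  [   0   -7   -9  -12 ]
R3 <- R3 - (7/2)*R1:  [     0    -25    -29  -47/2 ]
R4 <- R4 - (-2)*R1:  [  0  17   8  15 ]
R3 <- R3 - (25/7)*R2:  [      0       0    22/7  271/14 ]
R4 <- R4 - (-17/7)*R2:  [     0      0  -97/7  -99/7 ]
R4 <- R4 - (-97/22)*R3:  [       0        0        0  3133/44 ]
Row echelon form:
[ -2   8     6        7 ]
[  0  -7    -9      -12 ]
[  0   0  22/7   271/14 ]
[  0   0     0  3133/44 ]
Nonzero rows / pivot columns: 4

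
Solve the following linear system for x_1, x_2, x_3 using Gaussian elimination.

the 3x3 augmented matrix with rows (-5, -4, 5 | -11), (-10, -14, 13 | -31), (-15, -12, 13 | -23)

(-2, -1, -5)

Forward elimination on [A|b]:
R2 <- R2 - (2)*R1:  [  0  -6   3  -9 ]
R3 <- R3 - (3)*R1:  [  0   0  -2  10 ]
Row echelon form:
[ -5  -4   5  |  -11 ]
[  0  -6   3  |   -9 ]
[  0   0  -2  |   10 ]
Back-substitution:
x_3 = (10) / -2 = -5
x_2 = (-9 - (3)*(-5)) / -6 = -1
x_1 = (-11 - (-4)*(-1) - (5)*(-5)) / -5 = -2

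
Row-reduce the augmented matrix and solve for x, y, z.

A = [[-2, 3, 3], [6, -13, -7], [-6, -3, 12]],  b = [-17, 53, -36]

(1, -2, -3)

Forward elimination on [A|b]:
R2 <- R2 - (-3)*R1:  [  0  -4   2   2 ]
R3 <- R3 - (3)*R1:  [   0  -12    3   15 ]
R3 <- R3 - (3)*R2:  [  0   0  -3   9 ]
Row echelon form:
[ -2   3   3  |  -17 ]
[  0  -4   2  |    2 ]
[  0   0  -3  |    9 ]
Back-substitution:
z = (9) / -3 = -3
y = (2 - (2)*(-3)) / -4 = -2
x = (-17 - (3)*(-2) - (3)*(-3)) / -2 = 1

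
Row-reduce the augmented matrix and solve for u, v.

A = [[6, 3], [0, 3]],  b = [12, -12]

Forward elimination on [A|b]:
Row echelon form:
[ 6  3  |   12 ]
[ 0  3  |  -12 ]
Back-substitution:
v = (-12) / 3 = -4
u = (12 - (3)*(-4)) / 6 = 4

(4, -4)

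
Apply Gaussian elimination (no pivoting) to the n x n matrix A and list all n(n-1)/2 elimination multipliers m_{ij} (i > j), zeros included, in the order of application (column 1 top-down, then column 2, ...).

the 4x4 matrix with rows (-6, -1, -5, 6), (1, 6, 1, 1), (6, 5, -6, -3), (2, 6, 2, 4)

Forward elimination:
R2 <- R2 - (-1/6)*R1:  [    0  35/6   1/6     2 ]
R3 <- R3 - (-1)*R1:  [   0    4  -11    3 ]
R4 <- R4 - (-1/3)*R1:  [    0  17/3   1/3     6 ]
R3 <- R3 - (24/35)*R2:  [       0        0  -389/35    57/35 ]
R4 <- R4 - (34/35)*R2:  [      0       0    6/35  142/35 ]
R4 <- R4 - (-6/389)*R3:  [        0         0         0  1588/389 ]
Multipliers (in order of application): m_{21} = -1/6, m_{31} = -1, m_{41} = -1/3, m_{32} = 24/35, m_{42} = 34/35, m_{43} = -6/389

multipliers: -1/6, -1, -1/3, 24/35, 34/35, -6/389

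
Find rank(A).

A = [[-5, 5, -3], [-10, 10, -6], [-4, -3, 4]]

rank(A) = 2

Row reduction:
R2 <- R2 - (2)*R1:  [ 0  0  0 ]
R3 <- R3 - (4/5)*R1:  [    0    -7  32/5 ]
R2 <-> R3   (pivot in column 2 was zero)
[ -5   5    -3 ]
[  0  -7  32/5 ]
[  0   0     0 ]
Row echelon form:
[ -5   5    -3 ]
[  0  -7  32/5 ]
[  0   0     0 ]
Nonzero rows / pivot columns: 2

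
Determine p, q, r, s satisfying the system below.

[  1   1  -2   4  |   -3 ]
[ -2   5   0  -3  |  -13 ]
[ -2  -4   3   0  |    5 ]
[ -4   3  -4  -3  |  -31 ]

(4, -1, 3, 0)

Forward elimination on [A|b]:
R2 <- R2 - (-2)*R1:  [   0    7   -4    5  -19 ]
R3 <- R3 - (-2)*R1:  [  0  -2  -1   8  -1 ]
R4 <- R4 - (-4)*R1:  [   0    7  -12   13  -43 ]
R3 <- R3 - (-2/7)*R2:  [     0      0  -15/7   66/7  -45/7 ]
R4 <- R4 - (1)*R2:  [   0    0   -8    8  -24 ]
R4 <- R4 - (56/15)*R3:  [      0       0       0  -136/5       0 ]
Row echelon form:
[ 1  1     -2       4  |     -3 ]
[ 0  7     -4       5  |    -19 ]
[ 0  0  -15/7    66/7  |  -45/7 ]
[ 0  0      0  -136/5  |      0 ]
Back-substitution:
s = (0) / (-136/5) = 0
r = (-45/7 - (66/7)*(0)) / (-15/7) = 3
q = (-19 - (-4)*(3) - (5)*(0)) / 7 = -1
p = (-3 - (1)*(-1) - (-2)*(3) - (4)*(0)) / 1 = 4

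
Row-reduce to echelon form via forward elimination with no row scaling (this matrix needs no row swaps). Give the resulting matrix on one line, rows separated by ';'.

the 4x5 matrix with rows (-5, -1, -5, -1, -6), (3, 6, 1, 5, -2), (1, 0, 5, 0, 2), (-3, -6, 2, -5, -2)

Forward elimination:
R2 <- R2 - (-3/5)*R1:  [     0   27/5     -2   22/5  -28/5 ]
R3 <- R3 - (-1/5)*R1:  [    0  -1/5     4  -1/5   4/5 ]
R4 <- R4 - (3/5)*R1:  [     0  -27/5      5  -22/5    8/5 ]
R3 <- R3 - (-1/27)*R2:  [      0       0  106/27   -1/27   16/27 ]
R4 <- R4 - (-1)*R2:  [  0   0   3   0  -4 ]
R4 <- R4 - (81/106)*R3:  [       0        0        0    3/106  -236/53 ]
Row echelon form:
[ -5    -1      -5     -1       -6 ]
[  0  27/5      -2   22/5    -28/5 ]
[  0     0  106/27  -1/27    16/27 ]
[  0     0       0  3/106  -236/53 ]

REF = [-5 -1 -5 -1 -6; 0 27/5 -2 22/5 -28/5; 0 0 106/27 -1/27 16/27; 0 0 0 3/106 -236/53]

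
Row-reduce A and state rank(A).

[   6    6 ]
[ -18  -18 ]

Row reduction:
R2 <- R2 - (-3)*R1:  [ 0  0 ]
Row echelon form:
[ 6  6 ]
[ 0  0 ]
Nonzero rows / pivot columns: 1

rank(A) = 1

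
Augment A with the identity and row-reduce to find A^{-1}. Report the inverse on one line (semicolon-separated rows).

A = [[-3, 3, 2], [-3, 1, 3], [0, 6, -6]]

inverse = [4/3 -5/3 -7/18; 1 -1 -1/6; 1 -1 -1/3]

Gauss-Jordan on [A | I]:
R1 <- (1/-3)*R1:  [    1    -1  -2/3  |  -1/3     0     0 ]
R2 <- R2 - (-3)*R1:  [  0  -2   1  |  -1   1   0 ]
R2 <- (1/-2)*R2:  [    0     1  -1/2  |   1/2  -1/2     0 ]
R1 <- R1 - (-1)*R2:  [    1     0  -7/6  |   1/6  -1/2     0 ]
R3 <- R3 - (6)*R2:  [  0   0  -3  |  -3   3   1 ]
R3 <- (1/-3)*R3:  [    0     0     1  |     1    -1  -1/3 ]
R1 <- R1 - (-7/6)*R3:  [     1      0      0  |    4/3   -5/3  -7/18 ]
R2 <- R2 - (-1/2)*R3:  [    0     1     0  |     1    -1  -1/6 ]
Right block of [I | A^{-1}] is the inverse:
[ 4/3  -5/3  -7/18 ]
[   1    -1   -1/6 ]
[   1    -1   -1/3 ]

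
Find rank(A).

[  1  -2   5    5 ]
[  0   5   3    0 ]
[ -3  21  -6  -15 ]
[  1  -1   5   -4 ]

Row reduction:
R3 <- R3 - (-3)*R1:  [  0  15   9   0 ]
R4 <- R4 - (1)*R1:  [  0   1   0  -9 ]
R3 <- R3 - (3)*R2:  [ 0  0  0  0 ]
R4 <- R4 - (1/5)*R2:  [    0     0  -3/5    -9 ]
R3 <-> R4   (pivot in column 3 was zero)
[ 1  -2     5   5 ]
[ 0   5     3   0 ]
[ 0   0  -3/5  -9 ]
[ 0   0     0   0 ]
Row echelon form:
[ 1  -2     5   5 ]
[ 0   5     3   0 ]
[ 0   0  -3/5  -9 ]
[ 0   0     0   0 ]
Nonzero rows / pivot columns: 3

rank(A) = 3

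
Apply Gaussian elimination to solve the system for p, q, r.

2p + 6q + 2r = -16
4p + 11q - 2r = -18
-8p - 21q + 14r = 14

Forward elimination on [A|b]:
R2 <- R2 - (2)*R1:  [  0  -1  -6  14 ]
R3 <- R3 - (-4)*R1:  [   0    3   22  -50 ]
R3 <- R3 - (-3)*R2:  [  0   0   4  -8 ]
Row echelon form:
[ 2   6   2  |  -16 ]
[ 0  -1  -6  |   14 ]
[ 0   0   4  |   -8 ]
Back-substitution:
r = (-8) / 4 = -2
q = (14 - (-6)*(-2)) / -1 = -2
p = (-16 - (6)*(-2) - (2)*(-2)) / 2 = 0

(0, -2, -2)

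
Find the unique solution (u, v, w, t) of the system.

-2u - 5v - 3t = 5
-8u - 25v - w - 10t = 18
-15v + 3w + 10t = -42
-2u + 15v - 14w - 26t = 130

Forward elimination on [A|b]:
R2 <- R2 - (4)*R1:  [  0  -5  -1   2  -2 ]
R4 <- R4 - (1)*R1:  [   0   20  -14  -23  125 ]
R3 <- R3 - (3)*R2:  [   0    0    6    4  -36 ]
R4 <- R4 - (-4)*R2:  [   0    0  -18  -15  117 ]
R4 <- R4 - (-3)*R3:  [  0   0   0  -3   9 ]
Row echelon form:
[ -2  -5   0  -3  |    5 ]
[  0  -5  -1   2  |   -2 ]
[  0   0   6   4  |  -36 ]
[  0   0   0  -3  |    9 ]
Back-substitution:
t = (9) / -3 = -3
w = (-36 - (4)*(-3)) / 6 = -4
v = (-2 - (-1)*(-4) - (2)*(-3)) / -5 = 0
u = (5 - (-5)*(0) - (-3)*(-3)) / -2 = 2

(2, 0, -4, -3)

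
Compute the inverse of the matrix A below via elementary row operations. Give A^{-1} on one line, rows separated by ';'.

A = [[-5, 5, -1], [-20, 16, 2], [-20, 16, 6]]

Gauss-Jordan on [A | I]:
R1 <- (1/-5)*R1:  [    1    -1   1/5  |  -1/5     0     0 ]
R2 <- R2 - (-20)*R1:  [  0  -4   6  |  -4   1   0 ]
R3 <- R3 - (-20)*R1:  [  0  -4  10  |  -4   0   1 ]
R2 <- (1/-4)*R2:  [    0     1  -3/2  |     1  -1/4     0 ]
R1 <- R1 - (-1)*R2:  [      1       0  -13/10  |     4/5    -1/4       0 ]
R3 <- R3 - (-4)*R2:  [  0   0   4  |   0  -1   1 ]
R3 <- (1/4)*R3:  [    0     0     1  |     0  -1/4   1/4 ]
R1 <- R1 - (-13/10)*R3:  [      1       0       0  |     4/5  -23/40   13/40 ]
R2 <- R2 - (-3/2)*R3:  [    0     1     0  |     1  -5/8   3/8 ]
Right block of [I | A^{-1}] is the inverse:
[ 4/5  -23/40  13/40 ]
[   1    -5/8    3/8 ]
[   0    -1/4    1/4 ]

inverse = [4/5 -23/40 13/40; 1 -5/8 3/8; 0 -1/4 1/4]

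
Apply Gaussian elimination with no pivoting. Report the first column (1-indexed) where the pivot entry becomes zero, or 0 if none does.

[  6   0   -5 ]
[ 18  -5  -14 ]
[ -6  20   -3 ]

first zero-pivot column = 0

Naive forward elimination:
R2 <- R2 - (3)*R1:  [  0  -5   1 ]
R3 <- R3 - (-1)*R1:  [  0  20  -8 ]
R3 <- R3 - (-4)*R2:  [  0   0  -4 ]
All pivots nonzero; naive elimination completes without hitting a zero pivot.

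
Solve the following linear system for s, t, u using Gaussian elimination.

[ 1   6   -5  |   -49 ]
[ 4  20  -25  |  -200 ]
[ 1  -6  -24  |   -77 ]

(-5, -4, 4)

Forward elimination on [A|b]:
R2 <- R2 - (4)*R1:  [  0  -4  -5  -4 ]
R3 <- R3 - (1)*R1:  [   0  -12  -19  -28 ]
R3 <- R3 - (3)*R2:  [   0    0   -4  -16 ]
Row echelon form:
[ 1   6  -5  |  -49 ]
[ 0  -4  -5  |   -4 ]
[ 0   0  -4  |  -16 ]
Back-substitution:
u = (-16) / -4 = 4
t = (-4 - (-5)*(4)) / -4 = -4
s = (-49 - (6)*(-4) - (-5)*(4)) / 1 = -5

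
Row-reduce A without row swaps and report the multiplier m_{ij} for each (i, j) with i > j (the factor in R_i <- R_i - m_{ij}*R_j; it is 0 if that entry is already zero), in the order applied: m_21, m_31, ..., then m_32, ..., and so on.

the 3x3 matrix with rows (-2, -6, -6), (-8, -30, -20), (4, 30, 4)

Forward elimination:
R2 <- R2 - (4)*R1:  [  0  -6   4 ]
R3 <- R3 - (-2)*R1:  [  0  18  -8 ]
R3 <- R3 - (-3)*R2:  [ 0  0  4 ]
Multipliers (in order of application): m_{21} = 4, m_{31} = -2, m_{32} = -3

multipliers: 4, -2, -3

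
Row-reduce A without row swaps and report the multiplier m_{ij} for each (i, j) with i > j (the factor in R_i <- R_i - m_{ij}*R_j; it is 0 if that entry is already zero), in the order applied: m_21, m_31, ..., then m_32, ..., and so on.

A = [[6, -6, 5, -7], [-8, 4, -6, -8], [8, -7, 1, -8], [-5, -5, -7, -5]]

Forward elimination:
R2 <- R2 - (-4/3)*R1:  [     0     -4    2/3  -52/3 ]
R3 <- R3 - (4/3)*R1:  [     0      1  -17/3    4/3 ]
R4 <- R4 - (-5/6)*R1:  [     0    -10  -17/6  -65/6 ]
R3 <- R3 - (-1/4)*R2:  [     0      0  -11/2     -3 ]
R4 <- R4 - (5/2)*R2:  [    0     0  -9/2  65/2 ]
R4 <- R4 - (9/11)*R3:  [      0       0       0  769/22 ]
Multipliers (in order of application): m_{21} = -4/3, m_{31} = 4/3, m_{41} = -5/6, m_{32} = -1/4, m_{42} = 5/2, m_{43} = 9/11

multipliers: -4/3, 4/3, -5/6, -1/4, 5/2, 9/11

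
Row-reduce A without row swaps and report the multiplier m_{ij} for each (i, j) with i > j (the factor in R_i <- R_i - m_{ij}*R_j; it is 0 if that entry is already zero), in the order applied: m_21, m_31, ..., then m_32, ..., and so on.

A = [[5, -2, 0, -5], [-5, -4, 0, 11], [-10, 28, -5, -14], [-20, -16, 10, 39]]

multipliers: -1, -2, -4, -4, 4, -2

Forward elimination:
R2 <- R2 - (-1)*R1:  [  0  -6   0   6 ]
R3 <- R3 - (-2)*R1:  [   0   24   -5  -24 ]
R4 <- R4 - (-4)*R1:  [   0  -24   10   19 ]
R3 <- R3 - (-4)*R2:  [  0   0  -5   0 ]
R4 <- R4 - (4)*R2:  [  0   0  10  -5 ]
R4 <- R4 - (-2)*R3:  [  0   0   0  -5 ]
Multipliers (in order of application): m_{21} = -1, m_{31} = -2, m_{41} = -4, m_{32} = -4, m_{42} = 4, m_{43} = -2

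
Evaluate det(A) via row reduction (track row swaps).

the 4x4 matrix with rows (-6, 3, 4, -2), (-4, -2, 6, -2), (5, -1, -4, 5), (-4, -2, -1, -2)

Forward elimination:
R2 <- R2 - (2/3)*R1:  [    0    -4  10/3  -2/3 ]
R3 <- R3 - (-5/6)*R1:  [    0   3/2  -2/3  10/3 ]
R4 <- R4 - (2/3)*R1:  [     0     -4  -11/3   -2/3 ]
R3 <- R3 - (-3/8)*R2:  [     0      0   7/12  37/12 ]
R4 <- R4 - (1)*R2:  [  0   0  -7   0 ]
R4 <- R4 - (-12)*R3:  [  0   0   0  37 ]
Upper-triangular form:
[ -6   3     4     -2 ]
[  0  -4  10/3   -2/3 ]
[  0   0  7/12  37/12 ]
[  0   0     0     37 ]
det(A) = (-1)^0 * (-6) * (-4) * (7/12) * (37) = 518  (0 row swaps -> sign +1)

det(A) = 518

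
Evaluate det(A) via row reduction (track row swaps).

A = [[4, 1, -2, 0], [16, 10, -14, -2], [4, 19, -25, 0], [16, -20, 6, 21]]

det(A) = -120

Forward elimination:
R2 <- R2 - (4)*R1:  [  0   6  -6  -2 ]
R3 <- R3 - (1)*R1:  [   0   18  -23    0 ]
R4 <- R4 - (4)*R1:  [   0  -24   14   21 ]
R3 <- R3 - (3)*R2:  [  0   0  -5   6 ]
R4 <- R4 - (-4)*R2:  [   0    0  -10   13 ]
R4 <- R4 - (2)*R3:  [ 0  0  0  1 ]
Upper-triangular form:
[ 4  1  -2   0 ]
[ 0  6  -6  -2 ]
[ 0  0  -5   6 ]
[ 0  0   0   1 ]
det(A) = (-1)^0 * (4) * (6) * (-5) * (1) = -120  (0 row swaps -> sign +1)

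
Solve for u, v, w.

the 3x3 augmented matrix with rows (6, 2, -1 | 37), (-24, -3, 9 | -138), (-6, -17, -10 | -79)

(4, 5, -3)

Forward elimination on [A|b]:
R2 <- R2 - (-4)*R1:  [  0   5   5  10 ]
R3 <- R3 - (-1)*R1:  [   0  -15  -11  -42 ]
R3 <- R3 - (-3)*R2:  [   0    0    4  -12 ]
Row echelon form:
[ 6  2  -1  |   37 ]
[ 0  5   5  |   10 ]
[ 0  0   4  |  -12 ]
Back-substitution:
w = (-12) / 4 = -3
v = (10 - (5)*(-3)) / 5 = 5
u = (37 - (2)*(5) - (-1)*(-3)) / 6 = 4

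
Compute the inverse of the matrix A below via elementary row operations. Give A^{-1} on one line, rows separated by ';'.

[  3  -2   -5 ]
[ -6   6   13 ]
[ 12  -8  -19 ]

inverse = [-5/3 1/3 2/3; 7 1/2 -3/2; -4 0 1]

Gauss-Jordan on [A | I]:
R1 <- (1/3)*R1:  [    1  -2/3  -5/3  |   1/3     0     0 ]
R2 <- R2 - (-6)*R1:  [ 0  2  3  |  2  1  0 ]
R3 <- R3 - (12)*R1:  [  0   0   1  |  -4   0   1 ]
R2 <- (1/2)*R2:  [   0    1  3/2  |    1  1/2    0 ]
R1 <- R1 - (-2/3)*R2:  [    1     0  -2/3  |     1   1/3     0 ]
R1 <- R1 - (-2/3)*R3:  [    1     0     0  |  -5/3   1/3   2/3 ]
R2 <- R2 - (3/2)*R3:  [    0     1     0  |     7   1/2  -3/2 ]
Right block of [I | A^{-1}] is the inverse:
[ -5/3  1/3   2/3 ]
[    7  1/2  -3/2 ]
[   -4    0     1 ]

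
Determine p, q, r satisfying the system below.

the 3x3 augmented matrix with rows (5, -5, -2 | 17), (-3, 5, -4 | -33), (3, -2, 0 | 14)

(4, -1, 4)

Forward elimination on [A|b]:
R2 <- R2 - (-3/5)*R1:  [      0       2   -26/5  -114/5 ]
R3 <- R3 - (3/5)*R1:  [    0     1   6/5  19/5 ]
R3 <- R3 - (1/2)*R2:  [    0     0  19/5  76/5 ]
Row echelon form:
[ 5  -5     -2  |      17 ]
[ 0   2  -26/5  |  -114/5 ]
[ 0   0   19/5  |    76/5 ]
Back-substitution:
r = (76/5) / (19/5) = 4
q = (-114/5 - (-26/5)*(4)) / 2 = -1
p = (17 - (-5)*(-1) - (-2)*(4)) / 5 = 4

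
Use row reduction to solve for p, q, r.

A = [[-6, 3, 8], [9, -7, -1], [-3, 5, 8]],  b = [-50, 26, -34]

Forward elimination on [A|b]:
R2 <- R2 - (-3/2)*R1:  [    0  -5/2    11   -49 ]
R3 <- R3 - (1/2)*R1:  [   0  7/2    4   -9 ]
R3 <- R3 - (-7/5)*R2:  [      0       0    97/5  -388/5 ]
Row echelon form:
[ -6     3     8  |     -50 ]
[  0  -5/2    11  |     -49 ]
[  0     0  97/5  |  -388/5 ]
Back-substitution:
r = (-388/5) / (97/5) = -4
q = (-49 - (11)*(-4)) / (-5/2) = 2
p = (-50 - (3)*(2) - (8)*(-4)) / -6 = 4

(4, 2, -4)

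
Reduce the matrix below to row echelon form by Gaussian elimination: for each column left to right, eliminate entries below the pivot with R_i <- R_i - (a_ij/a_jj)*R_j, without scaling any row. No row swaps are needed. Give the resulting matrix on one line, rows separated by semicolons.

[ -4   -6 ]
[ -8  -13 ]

REF = [-4 -6; 0 -1]

Forward elimination:
R2 <- R2 - (2)*R1:  [  0  -1 ]
Row echelon form:
[ -4  -6 ]
[  0  -1 ]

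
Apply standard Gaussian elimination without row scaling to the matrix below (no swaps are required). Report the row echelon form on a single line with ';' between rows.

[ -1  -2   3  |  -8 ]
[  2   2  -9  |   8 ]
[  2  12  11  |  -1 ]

Forward elimination:
R2 <- R2 - (-2)*R1:  [  0  -2  -3  -8 ]
R3 <- R3 - (-2)*R1:  [   0    8   17  -17 ]
R3 <- R3 - (-4)*R2:  [   0    0    5  -49 ]
Row echelon form:
[ -1  -2   3  |   -8 ]
[  0  -2  -3  |   -8 ]
[  0   0   5  |  -49 ]

REF = [-1 -2 3 -8; 0 -2 -3 -8; 0 0 5 -49]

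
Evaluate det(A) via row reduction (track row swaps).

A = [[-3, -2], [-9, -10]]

Forward elimination:
R2 <- R2 - (3)*R1:  [  0  -4 ]
Upper-triangular form:
[ -3  -2 ]
[  0  -4 ]
det(A) = (-1)^0 * (-3) * (-4) = 12  (0 row swaps -> sign +1)

det(A) = 12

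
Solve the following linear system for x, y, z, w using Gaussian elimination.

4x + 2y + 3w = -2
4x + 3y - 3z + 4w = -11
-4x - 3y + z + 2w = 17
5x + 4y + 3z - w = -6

Forward elimination on [A|b]:
R2 <- R2 - (1)*R1:  [  0   1  -3   1  -9 ]
R3 <- R3 - (-1)*R1:  [  0  -1   1   5  15 ]
R4 <- R4 - (5/4)*R1:  [     0    3/2      3  -19/4   -7/2 ]
R3 <- R3 - (-1)*R2:  [  0   0  -2   6   6 ]
R4 <- R4 - (3/2)*R2:  [     0      0   15/2  -25/4     10 ]
R4 <- R4 - (-15/4)*R3:  [    0     0     0  65/4  65/2 ]
Row echelon form:
[ 4  2   0     3  |    -2 ]
[ 0  1  -3     1  |    -9 ]
[ 0  0  -2     6  |     6 ]
[ 0  0   0  65/4  |  65/2 ]
Back-substitution:
w = (65/2) / (65/4) = 2
z = (6 - (6)*(2)) / -2 = 3
y = (-9 - (-3)*(3) - (1)*(2)) / 1 = -2
x = (-2 - (2)*(-2) - (3)*(2)) / 4 = -1

(-1, -2, 3, 2)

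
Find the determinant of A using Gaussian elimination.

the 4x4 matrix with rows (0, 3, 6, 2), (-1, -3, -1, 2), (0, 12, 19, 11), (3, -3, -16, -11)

Forward elimination:
R1 <-> R2   (pivot in column 1 was zero)
[ -1  -3   -1    2 ]
[  0   3    6    2 ]
[  0  12   19   11 ]
[  3  -3  -16  -11 ]
R4 <- R4 - (-3)*R1:  [   0  -12  -19   -5 ]
R3 <- R3 - (4)*R2:  [  0   0  -5   3 ]
R4 <- R4 - (-4)*R2:  [ 0  0  5  3 ]
R4 <- R4 - (-1)*R3:  [ 0  0  0  6 ]
Upper-triangular form:
[ -1  -3  -1  2 ]
[  0   3   6  2 ]
[  0   0  -5  3 ]
[  0   0   0  6 ]
det(A) = (-1)^1 * (-1) * (3) * (-5) * (6) = -90  (1 row swap -> sign -1)

det(A) = -90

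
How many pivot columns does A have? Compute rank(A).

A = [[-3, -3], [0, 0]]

rank(A) = 1

Row reduction:
Row echelon form:
[ -3  -3 ]
[  0   0 ]
Nonzero rows / pivot columns: 1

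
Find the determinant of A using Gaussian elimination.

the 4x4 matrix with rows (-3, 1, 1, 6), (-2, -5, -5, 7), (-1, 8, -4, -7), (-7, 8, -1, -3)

det(A) = 2100

Forward elimination:
R2 <- R2 - (2/3)*R1:  [     0  -17/3  -17/3      3 ]
R3 <- R3 - (1/3)*R1:  [     0   23/3  -13/3     -9 ]
R4 <- R4 - (7/3)*R1:  [     0   17/3  -10/3    -17 ]
R3 <- R3 - (-23/17)*R2:  [      0       0     -12  -84/17 ]
R4 <- R4 - (-1)*R2:  [   0    0   -9  -14 ]
R4 <- R4 - (3/4)*R3:  [       0        0        0  -175/17 ]
Upper-triangular form:
[ -3      1      1        6 ]
[  0  -17/3  -17/3        3 ]
[  0      0    -12   -84/17 ]
[  0      0      0  -175/17 ]
det(A) = (-1)^0 * (-3) * (-17/3) * (-12) * (-175/17) = 2100  (0 row swaps -> sign +1)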